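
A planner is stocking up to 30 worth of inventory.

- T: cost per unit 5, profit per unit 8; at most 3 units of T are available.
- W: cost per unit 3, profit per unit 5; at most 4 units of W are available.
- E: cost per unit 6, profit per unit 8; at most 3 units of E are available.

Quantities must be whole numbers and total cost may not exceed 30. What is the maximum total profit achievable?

This is a bounded integer knapsack.
W has the best ratio (5/3); taking only W gives at most 4×5 = 20 (stopped by the supply cap of 4).
Mixing does better — 3×T, 3×W, and 1×E: cost 30 ≤ 30, profit 3·8 + 3·5 + 1·8 = 47.

47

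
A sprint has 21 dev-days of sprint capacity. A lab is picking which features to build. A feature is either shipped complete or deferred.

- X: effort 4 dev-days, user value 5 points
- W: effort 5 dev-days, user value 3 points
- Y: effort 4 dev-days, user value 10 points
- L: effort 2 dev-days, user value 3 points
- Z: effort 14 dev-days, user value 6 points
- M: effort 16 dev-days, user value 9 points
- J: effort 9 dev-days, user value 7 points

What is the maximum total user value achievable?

25

This is a 0-1 knapsack instance.
Allowing fractional choices, the relaxed optimum would be about 26.2, but features are indivisible.
X + Y + J: effort 4 + 4 + 9 = 17 ≤ 21, user value 5 + 10 + 7 = 22.
X + Y + L + J: effort 4 + 4 + 2 + 9 = 19 ≤ 21, user value 5 + 10 + 3 + 7 = 25.
W + Y + L + J: effort 5 + 4 + 2 + 9 = 20 ≤ 21, user value 3 + 10 + 3 + 7 = 23.
Best is X, Y, L, and J with total user value 25.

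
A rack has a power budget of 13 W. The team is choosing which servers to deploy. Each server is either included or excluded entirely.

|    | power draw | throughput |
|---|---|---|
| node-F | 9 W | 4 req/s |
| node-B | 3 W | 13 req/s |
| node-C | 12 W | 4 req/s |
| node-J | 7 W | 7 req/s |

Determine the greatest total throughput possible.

20

This is an integer program with binary decision variables.
node-F + node-B: power draw 9 + 3 = 12 ≤ 13, throughput 4 + 13 = 17.
node-B: power draw 3 ≤ 13, throughput 13.
node-B + node-J: power draw 3 + 7 = 10 ≤ 13, throughput 13 + 7 = 20.
Best is node-B and node-J with total throughput 20.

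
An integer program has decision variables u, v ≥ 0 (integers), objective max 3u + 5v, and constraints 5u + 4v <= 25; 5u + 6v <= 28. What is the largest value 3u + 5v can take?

21

Relaxing integrality, the LP optimum is 23.33 at (u,v) = (0, 4.67), which is not an integer point.
(u,v)=(2,3): 5·2+4·3=22≤25, 5·2+6·3=28≤28, objective 21.
(u,v)=(0,4): 5·0+4·4=16≤25, 5·0+6·4=24≤28, objective 20.
Maximum is 21 at (u,v)=(2,3).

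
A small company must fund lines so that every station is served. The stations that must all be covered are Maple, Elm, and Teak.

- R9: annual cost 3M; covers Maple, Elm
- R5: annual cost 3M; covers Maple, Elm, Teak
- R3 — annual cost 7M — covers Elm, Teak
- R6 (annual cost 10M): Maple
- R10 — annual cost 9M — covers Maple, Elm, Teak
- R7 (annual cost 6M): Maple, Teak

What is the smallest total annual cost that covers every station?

3

This is a weighted set-cover instance.
R5 alone covers Maple, Elm, Teak — every station.
Total annual cost: 3.
No cover costs less than 3.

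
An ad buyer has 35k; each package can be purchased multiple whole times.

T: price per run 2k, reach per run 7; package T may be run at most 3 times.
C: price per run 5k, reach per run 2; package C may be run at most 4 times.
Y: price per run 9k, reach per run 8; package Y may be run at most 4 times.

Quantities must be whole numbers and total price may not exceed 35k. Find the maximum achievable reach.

45

T has the best ratio (7/2); taking only T gives at most 3×7 = 21 (stopped by the supply cap of 3).
Mixing does better — 3×T and 3×Y: price 33 ≤ 35, reach 3·7 + 3·8 = 45.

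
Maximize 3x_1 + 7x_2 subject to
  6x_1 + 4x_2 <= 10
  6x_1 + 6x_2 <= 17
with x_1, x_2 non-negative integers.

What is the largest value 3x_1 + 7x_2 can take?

(x_1,x_2)=(0,2): 6·0+4·2=8≤10, 6·0+6·2=12≤17, objective 14.
(x_1,x_2)=(1,1): 6·1+4·1=10≤10, 6·1+6·1=12≤17, objective 10.
(x_1,x_2)=(0,1): 6·0+4·1=4≤10, 6·0+6·1=6≤17, objective 7.
No feasible integer point exceeds 14.

14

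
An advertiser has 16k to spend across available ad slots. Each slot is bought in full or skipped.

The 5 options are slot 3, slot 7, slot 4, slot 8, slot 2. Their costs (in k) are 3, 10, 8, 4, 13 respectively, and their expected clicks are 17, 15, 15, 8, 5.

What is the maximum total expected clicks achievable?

Take slot 3, slot 4, and slot 8: cost 3 + 8 + 4 = 15 ≤ 16, expected clicks 17 + 15 + 8 = 40.
No other feasible combination does better.

40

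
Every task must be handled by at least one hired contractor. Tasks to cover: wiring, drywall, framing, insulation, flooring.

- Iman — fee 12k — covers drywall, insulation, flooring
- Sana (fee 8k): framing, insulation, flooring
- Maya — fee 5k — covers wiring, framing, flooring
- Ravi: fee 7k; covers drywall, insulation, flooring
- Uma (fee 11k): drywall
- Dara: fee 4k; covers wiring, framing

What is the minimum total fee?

This is a weighted set-cover instance.
The greedy cost-per-new-task heuristic would pick Maya and Ravi for 12, but a cheaper cover exists.
Choose Ravi and Dara: together they cover wiring, drywall, framing, insulation, flooring — every task.
Total fee: 7 + 4 = 11.
No cover costs less than 11.

11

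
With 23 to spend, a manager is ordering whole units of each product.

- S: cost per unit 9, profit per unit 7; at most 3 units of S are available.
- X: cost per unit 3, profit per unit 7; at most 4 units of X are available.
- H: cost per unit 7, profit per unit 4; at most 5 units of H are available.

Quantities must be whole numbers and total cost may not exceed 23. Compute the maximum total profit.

35

Take 1×S and 4×X: cost 21 ≤ 23, profit 1·7 + 4·7 = 35.
X has the best ratio (7/3) and is taken to its limit of 4; remaining capacity is filled optimally with the others.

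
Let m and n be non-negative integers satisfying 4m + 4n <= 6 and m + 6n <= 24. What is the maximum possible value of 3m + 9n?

(m,n)=(0,1): 4·0+4·1=4≤6, 1·0+6·1=6≤24, objective 9.
(m,n)=(1,0): 4·1+4·0=4≤6, 1·1+6·0=1≤24, objective 3.
The best lattice point is (0,1), giving 9.

9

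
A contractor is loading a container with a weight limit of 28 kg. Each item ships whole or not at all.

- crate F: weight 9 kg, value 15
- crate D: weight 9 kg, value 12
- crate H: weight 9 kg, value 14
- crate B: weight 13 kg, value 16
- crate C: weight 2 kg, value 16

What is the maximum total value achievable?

crate F + crate H + crate C: weight 9 + 9 + 2 = 20 ≤ 28, value 15 + 14 + 16 = 45.
crate F + crate B + crate C: weight 9 + 13 + 2 = 24 ≤ 28, value 15 + 16 + 16 = 47.
crate H + crate B + crate C: weight 9 + 13 + 2 = 24 ≤ 28, value 14 + 16 + 16 = 46.
Best is crate F, crate B, and crate C with total value 47.

47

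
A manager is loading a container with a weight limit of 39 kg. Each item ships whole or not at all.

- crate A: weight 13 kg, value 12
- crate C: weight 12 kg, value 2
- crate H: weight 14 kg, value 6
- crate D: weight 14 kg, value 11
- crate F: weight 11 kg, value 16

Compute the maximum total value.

crate H + crate D + crate F: weight 14 + 14 + 11 = 39 ≤ 39, value 6 + 11 + 16 = 33.
crate A + crate H + crate F: weight 13 + 14 + 11 = 38 ≤ 39, value 12 + 6 + 16 = 34.
crate A + crate D + crate F: weight 13 + 14 + 11 = 38 ≤ 39, value 12 + 11 + 16 = 39.
Best is crate A, crate D, and crate F with total value 39.

39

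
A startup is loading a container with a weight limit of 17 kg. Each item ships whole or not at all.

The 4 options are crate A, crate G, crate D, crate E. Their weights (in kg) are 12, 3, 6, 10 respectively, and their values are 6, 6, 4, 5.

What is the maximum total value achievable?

12

crate G + crate E: weight 3 + 10 = 13 ≤ 17, value 6 + 5 = 11.
crate G + crate D: weight 3 + 6 = 9 ≤ 17, value 6 + 4 = 10.
crate A + crate G: weight 12 + 3 = 15 ≤ 17, value 6 + 6 = 12.
Best is crate A and crate G with total value 12.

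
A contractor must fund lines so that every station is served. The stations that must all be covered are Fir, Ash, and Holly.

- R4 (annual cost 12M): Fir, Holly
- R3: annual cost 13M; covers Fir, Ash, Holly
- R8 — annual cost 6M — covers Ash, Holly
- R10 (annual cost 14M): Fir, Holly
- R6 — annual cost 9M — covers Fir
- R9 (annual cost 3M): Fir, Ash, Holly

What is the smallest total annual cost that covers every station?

3

R9 alone covers Fir, Ash, Holly — every station.
Total annual cost: 3.
No cover costs less than 3.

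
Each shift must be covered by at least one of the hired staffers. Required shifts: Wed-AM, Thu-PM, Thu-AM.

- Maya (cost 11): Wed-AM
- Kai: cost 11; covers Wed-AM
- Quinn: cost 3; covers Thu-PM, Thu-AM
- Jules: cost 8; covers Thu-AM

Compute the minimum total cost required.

Choose Maya and Quinn: together they cover Wed-AM, Thu-PM, Thu-AM — every shift.
Total cost: 11 + 3 = 14.
No cover costs less than 14.

14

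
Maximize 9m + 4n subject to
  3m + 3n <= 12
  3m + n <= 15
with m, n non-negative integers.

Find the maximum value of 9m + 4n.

(m,n)=(4,0) is feasible, giving 36.
(m,n)=(3,1) is feasible, giving 31.
No feasible integer point exceeds 36.

36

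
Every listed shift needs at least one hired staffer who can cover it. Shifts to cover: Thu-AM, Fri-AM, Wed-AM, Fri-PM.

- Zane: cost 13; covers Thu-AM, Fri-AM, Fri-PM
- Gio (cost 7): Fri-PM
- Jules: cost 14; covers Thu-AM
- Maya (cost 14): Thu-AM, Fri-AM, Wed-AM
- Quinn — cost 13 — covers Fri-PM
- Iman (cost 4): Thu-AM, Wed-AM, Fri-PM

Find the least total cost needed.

17

Choose Zane and Iman: together they cover Thu-AM, Fri-AM, Wed-AM, Fri-PM — every shift.
Total cost: 13 + 4 = 17.
No cover costs less than 17.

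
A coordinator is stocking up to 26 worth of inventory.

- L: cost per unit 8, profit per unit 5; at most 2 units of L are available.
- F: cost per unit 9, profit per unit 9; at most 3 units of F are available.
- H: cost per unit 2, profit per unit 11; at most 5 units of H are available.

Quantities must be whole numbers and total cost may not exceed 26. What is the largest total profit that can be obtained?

65

H has the best ratio (11/2); taking only H gives at most 5×11 = 55 (stopped by the supply cap of 5).
Mixing does better — 2×L and 5×H: cost 26 ≤ 26, profit 2·5 + 5·11 = 65.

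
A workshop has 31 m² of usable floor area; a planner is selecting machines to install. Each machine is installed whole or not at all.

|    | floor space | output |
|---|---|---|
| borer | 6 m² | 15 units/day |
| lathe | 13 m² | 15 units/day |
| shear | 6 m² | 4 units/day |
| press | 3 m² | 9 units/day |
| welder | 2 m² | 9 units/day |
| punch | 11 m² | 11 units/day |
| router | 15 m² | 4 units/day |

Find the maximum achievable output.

52

Allowing fractional choices, the relaxed optimum would be about 55.0, but machines are indivisible.
borer + lathe + shear + press + welder: floor space 6 + 13 + 6 + 3 + 2 = 30 ≤ 31, output 15 + 15 + 4 + 9 + 9 = 52.
borer + lathe + press + welder: floor space 6 + 13 + 3 + 2 = 24 ≤ 31, output 15 + 15 + 9 + 9 = 48.
Best is borer, lathe, shear, press, and welder with total output 52.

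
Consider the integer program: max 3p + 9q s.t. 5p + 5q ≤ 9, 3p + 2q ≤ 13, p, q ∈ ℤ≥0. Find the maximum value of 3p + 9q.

(p,q)=(0,1): 5·0+5·1=5≤9, 3·0+2·1=2≤13, objective 9.
(p,q)=(1,0): 5·1+5·0=5≤9, 3·1+2·0=3≤13, objective 3.
(p,q)=(0,0): 5·0+5·0=0≤9, 3·0+2·0=0≤13, objective 0.
Maximum is 9 at (p,q)=(0,1).

9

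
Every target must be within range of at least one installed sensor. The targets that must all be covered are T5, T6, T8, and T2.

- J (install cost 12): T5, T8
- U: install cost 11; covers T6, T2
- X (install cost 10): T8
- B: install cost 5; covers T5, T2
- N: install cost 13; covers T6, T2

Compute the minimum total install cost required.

23

The greedy cost-per-new-target heuristic would pick B, X, and U for 26, but a cheaper cover exists.
Choose J and U: together they cover T5, T6, T8, T2 — every target.
Total install cost: 12 + 11 = 23.
No cover costs less than 23.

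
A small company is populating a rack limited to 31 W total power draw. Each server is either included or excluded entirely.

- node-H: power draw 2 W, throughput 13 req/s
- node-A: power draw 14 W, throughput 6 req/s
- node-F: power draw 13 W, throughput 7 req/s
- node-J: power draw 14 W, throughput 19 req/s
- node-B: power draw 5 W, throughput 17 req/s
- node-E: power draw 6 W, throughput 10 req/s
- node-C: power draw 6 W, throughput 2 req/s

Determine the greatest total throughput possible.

This is a 0-1 knapsack instance.
Allowing fractional choices, the relaxed optimum would be about 61.2, but servers are indivisible.
node-H + node-J + node-B: power draw 2 + 14 + 5 = 21 ≤ 31, throughput 13 + 19 + 17 = 49.
node-H + node-J + node-B + node-C: power draw 2 + 14 + 5 + 6 = 27 ≤ 31, throughput 13 + 19 + 17 + 2 = 51.
node-H + node-J + node-B + node-E: power draw 2 + 14 + 5 + 6 = 27 ≤ 31, throughput 13 + 19 + 17 + 10 = 59.
Best is node-H, node-J, node-B, and node-E with total throughput 59.

59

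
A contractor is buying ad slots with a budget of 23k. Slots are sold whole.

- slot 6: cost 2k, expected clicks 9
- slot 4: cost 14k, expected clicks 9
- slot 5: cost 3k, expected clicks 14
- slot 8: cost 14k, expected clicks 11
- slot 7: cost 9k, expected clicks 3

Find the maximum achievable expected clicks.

34

This is an integer program with binary decision variables.
slot 6 + slot 5 + slot 7: cost 2 + 3 + 9 = 14 ≤ 23, expected clicks 9 + 14 + 3 = 26.
slot 6 + slot 5 + slot 8: cost 2 + 3 + 14 = 19 ≤ 23, expected clicks 9 + 14 + 11 = 34.
slot 6 + slot 4 + slot 5: cost 2 + 14 + 3 = 19 ≤ 23, expected clicks 9 + 9 + 14 = 32.
Best is slot 6, slot 5, and slot 8 with total expected clicks 34.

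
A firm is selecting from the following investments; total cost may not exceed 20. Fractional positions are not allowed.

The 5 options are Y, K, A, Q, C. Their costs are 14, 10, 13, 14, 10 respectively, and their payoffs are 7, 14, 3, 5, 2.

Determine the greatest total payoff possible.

This is a 0-1 knapsack instance.
Allowing fractional choices, the relaxed optimum would be about 19.0, but investments are indivisible.
K: cost 10 ≤ 20, payoff 14.
K + C: cost 10 + 10 = 20 ≤ 20, payoff 14 + 2 = 16.
Y: cost 14 ≤ 20, payoff 7.
Best is K and C with total payoff 16.

16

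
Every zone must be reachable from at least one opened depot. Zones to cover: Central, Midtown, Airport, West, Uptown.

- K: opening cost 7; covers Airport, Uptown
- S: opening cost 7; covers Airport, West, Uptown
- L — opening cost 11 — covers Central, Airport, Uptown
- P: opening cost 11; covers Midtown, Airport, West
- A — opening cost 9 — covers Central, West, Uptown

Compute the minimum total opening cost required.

The greedy cost-per-new-zone heuristic would pick S, A, and P for 27, but a cheaper cover exists.
Choose P and A: together they cover Central, Midtown, Airport, West, Uptown — every zone.
Total opening cost: 11 + 9 = 20.
No cover costs less than 20.

20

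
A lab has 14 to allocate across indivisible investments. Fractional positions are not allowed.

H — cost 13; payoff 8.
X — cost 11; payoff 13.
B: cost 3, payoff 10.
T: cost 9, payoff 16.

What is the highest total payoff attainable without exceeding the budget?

X + B: cost 11 + 3 = 14 ≤ 14, payoff 13 + 10 = 23.
B + T: cost 3 + 9 = 12 ≤ 14, payoff 10 + 16 = 26.
Best is B and T with total payoff 26.

26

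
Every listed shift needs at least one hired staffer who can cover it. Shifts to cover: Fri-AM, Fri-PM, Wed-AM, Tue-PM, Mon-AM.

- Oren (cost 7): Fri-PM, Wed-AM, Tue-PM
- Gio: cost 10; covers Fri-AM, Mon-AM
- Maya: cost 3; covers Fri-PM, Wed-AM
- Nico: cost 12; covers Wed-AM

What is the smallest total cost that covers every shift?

17

This is an integer covering problem.
Choose Oren and Gio: together they cover Fri-AM, Fri-PM, Wed-AM, Tue-PM, Mon-AM — every shift.
Total cost: 7 + 10 = 17.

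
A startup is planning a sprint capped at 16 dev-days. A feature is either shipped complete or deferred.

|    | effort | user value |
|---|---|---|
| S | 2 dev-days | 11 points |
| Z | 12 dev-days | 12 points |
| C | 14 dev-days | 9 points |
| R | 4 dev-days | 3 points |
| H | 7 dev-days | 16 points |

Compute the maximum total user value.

30

Take S, R, and H: effort 2 + 4 + 7 = 13 ≤ 16, user value 11 + 3 + 16 = 30.
No other feasible combination does better.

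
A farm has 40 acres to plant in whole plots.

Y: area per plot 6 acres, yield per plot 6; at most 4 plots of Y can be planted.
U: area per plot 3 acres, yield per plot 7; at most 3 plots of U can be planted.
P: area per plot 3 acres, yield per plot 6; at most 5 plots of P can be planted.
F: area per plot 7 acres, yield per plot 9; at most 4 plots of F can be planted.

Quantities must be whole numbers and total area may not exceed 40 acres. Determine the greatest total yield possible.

U has the best ratio (7/3); taking only U gives at most 3×7 = 21 (stopped by the supply cap of 3).
Mixing does better — 3×U, 5×P, and 2×F: area 38 ≤ 40, yield 3·7 + 5·6 + 2·9 = 69.

69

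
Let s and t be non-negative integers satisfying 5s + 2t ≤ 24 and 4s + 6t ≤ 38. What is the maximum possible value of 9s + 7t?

55

Relaxing integrality, the LP optimum is 57.73 at (s,t) = (3.09, 4.27), which is not an integer point.
(s,t)=(3,4) is feasible, giving 55.
(s,t)=(2,5) is feasible, giving 53.
(s,t)=(3,3) is feasible, giving 48.
Maximum is 55 at (s,t)=(3,4).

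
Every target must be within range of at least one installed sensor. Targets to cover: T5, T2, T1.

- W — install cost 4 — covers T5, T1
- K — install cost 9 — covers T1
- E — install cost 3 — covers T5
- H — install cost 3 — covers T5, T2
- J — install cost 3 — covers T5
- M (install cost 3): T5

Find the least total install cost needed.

Choose W and H: together they cover T5, T2, T1 — every target.
Total install cost: 4 + 3 = 7.

7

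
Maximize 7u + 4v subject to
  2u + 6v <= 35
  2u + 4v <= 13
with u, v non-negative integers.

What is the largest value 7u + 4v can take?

42

(u,v)=(6,0): 2·6+6·0=12≤35, 2·6+4·0=12≤13, objective 42.
(u,v)=(5,0): 2·5+6·0=10≤35, 2·5+4·0=10≤13, objective 35.
The best lattice point is (6,0), giving 42.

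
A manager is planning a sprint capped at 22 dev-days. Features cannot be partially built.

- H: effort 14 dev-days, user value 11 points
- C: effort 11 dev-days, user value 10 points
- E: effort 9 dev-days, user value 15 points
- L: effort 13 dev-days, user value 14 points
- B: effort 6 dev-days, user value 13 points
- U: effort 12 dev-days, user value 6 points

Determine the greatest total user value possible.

Allowing fractional choices, the relaxed optimum would be about 35.5, but features are indivisible.
E + B: effort 9 + 6 = 15 ≤ 22, user value 15 + 13 = 28.
E + L: effort 9 + 13 = 22 ≤ 22, user value 15 + 14 = 29.
Best is E and L with total user value 29.

29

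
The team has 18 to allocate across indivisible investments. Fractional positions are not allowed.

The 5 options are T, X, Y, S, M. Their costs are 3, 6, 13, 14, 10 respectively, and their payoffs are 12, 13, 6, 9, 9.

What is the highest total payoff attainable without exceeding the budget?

25

Allowing fractional choices, the relaxed optimum would be about 33.1, but investments are indivisible.
X + M: cost 6 + 10 = 16 ≤ 18, payoff 13 + 9 = 22.
T + X: cost 3 + 6 = 9 ≤ 18, payoff 12 + 13 = 25.
Best is T and X with total payoff 25.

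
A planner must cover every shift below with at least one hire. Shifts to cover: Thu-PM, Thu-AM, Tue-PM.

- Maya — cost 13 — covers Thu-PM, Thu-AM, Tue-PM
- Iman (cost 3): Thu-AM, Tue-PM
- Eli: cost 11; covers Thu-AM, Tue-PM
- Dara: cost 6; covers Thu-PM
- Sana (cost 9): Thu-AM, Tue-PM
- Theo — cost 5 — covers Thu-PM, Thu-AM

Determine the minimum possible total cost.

Choose Iman and Theo: together they cover Thu-PM, Thu-AM, Tue-PM — every shift.
Total cost: 3 + 5 = 8.
No cover costs less than 8.

8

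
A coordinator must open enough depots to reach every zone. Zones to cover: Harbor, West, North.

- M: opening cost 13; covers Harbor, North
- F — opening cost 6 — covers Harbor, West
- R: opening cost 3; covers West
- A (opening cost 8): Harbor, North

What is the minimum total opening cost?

11

The greedy cost-per-new-zone heuristic would pick F and A for 14, but a cheaper cover exists.
Choose R and A: together they cover Harbor, West, North — every zone.
Total opening cost: 3 + 8 = 11.
No cover costs less than 11.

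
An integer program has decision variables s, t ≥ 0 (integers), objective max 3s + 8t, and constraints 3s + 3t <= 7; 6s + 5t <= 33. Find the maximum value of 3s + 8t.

The continuous relaxation peaks at (0, 2.33) with value 18.67; rounding to a feasible lattice point costs some objective.
(s,t)=(0,2) is feasible, giving 16.
(s,t)=(1,1) is feasible, giving 11.
(s,t)=(0,1) is feasible, giving 8.
Maximum is 16 at (s,t)=(0,2).

16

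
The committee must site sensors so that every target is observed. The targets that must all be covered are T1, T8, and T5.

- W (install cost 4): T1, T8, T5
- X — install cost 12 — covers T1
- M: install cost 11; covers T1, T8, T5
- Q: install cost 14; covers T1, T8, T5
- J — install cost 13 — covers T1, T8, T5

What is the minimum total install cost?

W alone covers T1, T8, T5 — every target.
Total install cost: 4.

4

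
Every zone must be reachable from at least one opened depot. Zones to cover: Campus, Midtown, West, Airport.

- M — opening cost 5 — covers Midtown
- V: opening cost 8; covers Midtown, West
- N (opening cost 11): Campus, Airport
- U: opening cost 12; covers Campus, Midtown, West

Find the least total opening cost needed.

This is a weighted set-cover instance.
Choose V and N: together they cover Campus, Midtown, West, Airport — every zone.
Total opening cost: 8 + 11 = 19.

19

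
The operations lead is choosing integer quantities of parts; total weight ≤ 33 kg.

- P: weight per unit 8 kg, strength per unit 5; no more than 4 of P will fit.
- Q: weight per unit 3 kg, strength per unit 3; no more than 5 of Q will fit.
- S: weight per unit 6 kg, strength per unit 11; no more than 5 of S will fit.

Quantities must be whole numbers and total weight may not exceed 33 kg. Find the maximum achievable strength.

58

Take 1×Q and 5×S: weight 33 ≤ 33, strength 1·3 + 5·11 = 58.
S has the best ratio (11/6) and is taken to its limit of 5; remaining capacity is filled optimally with the others.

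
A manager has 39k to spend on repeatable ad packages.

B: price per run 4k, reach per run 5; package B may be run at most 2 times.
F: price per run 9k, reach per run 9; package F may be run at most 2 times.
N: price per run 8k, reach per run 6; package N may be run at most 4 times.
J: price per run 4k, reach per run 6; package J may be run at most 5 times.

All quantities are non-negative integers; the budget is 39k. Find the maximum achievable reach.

This is a bounded integer knapsack.
J has the best ratio (6/4); taking only J gives at most 5×6 = 30 (stopped by the supply cap of 5).
Mixing does better — 2×B, 1×F, and 5×J: price 37 ≤ 39, reach 2·5 + 1·9 + 5·6 = 49.

49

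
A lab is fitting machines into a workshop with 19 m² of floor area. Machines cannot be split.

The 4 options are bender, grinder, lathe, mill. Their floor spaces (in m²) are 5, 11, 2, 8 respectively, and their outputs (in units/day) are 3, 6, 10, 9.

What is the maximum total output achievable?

22

lathe + mill: floor space 2 + 8 = 10 ≤ 19, output 10 + 9 = 19.
bender + lathe + mill: floor space 5 + 2 + 8 = 15 ≤ 19, output 3 + 10 + 9 = 22.
Best is bender, lathe, and mill with total output 22.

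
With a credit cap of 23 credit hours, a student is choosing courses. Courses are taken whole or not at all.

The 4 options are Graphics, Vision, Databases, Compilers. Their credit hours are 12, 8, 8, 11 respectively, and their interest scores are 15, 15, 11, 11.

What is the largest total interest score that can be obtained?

Allowing fractional choices, the relaxed optimum would be about 34.8, but courses are indivisible.
Vision + Databases: credit hours 8 + 8 = 16 ≤ 23, interest score 15 + 11 = 26.
Vision + Compilers: credit hours 8 + 11 = 19 ≤ 23, interest score 15 + 11 = 26.
Graphics + Vision: credit hours 12 + 8 = 20 ≤ 23, interest score 15 + 15 = 30.
Best is Graphics and Vision with total interest score 30.

30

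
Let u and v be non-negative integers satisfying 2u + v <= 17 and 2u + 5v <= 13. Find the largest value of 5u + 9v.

30

Relaxing integrality, the LP optimum is 32.50 at (u,v) = (6.5, 0), which is not an integer point.
(u,v)=(6,0): 2·6+1·0=12≤17, 2·6+5·0=12≤13, objective 30.
(u,v)=(5,0): 2·5+1·0=10≤17, 2·5+5·0=10≤13, objective 25.
The best lattice point is (6,0), giving 30.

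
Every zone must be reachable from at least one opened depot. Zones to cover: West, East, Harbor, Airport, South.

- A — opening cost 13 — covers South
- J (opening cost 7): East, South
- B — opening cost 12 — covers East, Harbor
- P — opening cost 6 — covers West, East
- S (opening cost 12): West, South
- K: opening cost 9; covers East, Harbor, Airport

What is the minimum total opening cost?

Choose S and K: together they cover West, East, Harbor, Airport, South — every zone.
Total opening cost: 12 + 9 = 21.

21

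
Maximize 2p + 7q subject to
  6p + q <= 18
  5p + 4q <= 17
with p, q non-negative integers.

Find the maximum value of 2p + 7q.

28

The continuous relaxation peaks at (0, 4.25) with value 29.75; rounding to a feasible lattice point costs some objective.
(p,q)=(0,4): 6·0+1·4=4≤18, 5·0+4·4=16≤17, objective 28.
(p,q)=(1,3): 6·1+1·3=9≤18, 5·1+4·3=17≤17, objective 23.
No feasible integer point exceeds 28.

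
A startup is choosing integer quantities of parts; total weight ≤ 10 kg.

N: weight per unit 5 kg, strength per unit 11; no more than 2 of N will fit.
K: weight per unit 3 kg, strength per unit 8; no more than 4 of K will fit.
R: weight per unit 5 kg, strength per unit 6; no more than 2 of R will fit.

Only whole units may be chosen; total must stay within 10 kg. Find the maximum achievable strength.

24

This is a bounded integer knapsack.
Take 3×K: weight 9 ≤ 10, strength 3·8 = 24.
No other integer combination yields more.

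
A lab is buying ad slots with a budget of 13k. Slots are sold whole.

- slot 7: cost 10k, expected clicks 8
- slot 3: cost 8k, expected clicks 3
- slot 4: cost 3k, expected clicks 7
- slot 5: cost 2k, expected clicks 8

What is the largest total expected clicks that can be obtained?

18

This is an integer program with binary decision variables.
Allowing fractional choices, the relaxed optimum would be about 21.4, but ad slots are indivisible.
slot 3 + slot 4 + slot 5: cost 8 + 3 + 2 = 13 ≤ 13, expected clicks 3 + 7 + 8 = 18.
slot 7 + slot 5: cost 10 + 2 = 12 ≤ 13, expected clicks 8 + 8 = 16.
Best is slot 3, slot 4, and slot 5 with total expected clicks 18.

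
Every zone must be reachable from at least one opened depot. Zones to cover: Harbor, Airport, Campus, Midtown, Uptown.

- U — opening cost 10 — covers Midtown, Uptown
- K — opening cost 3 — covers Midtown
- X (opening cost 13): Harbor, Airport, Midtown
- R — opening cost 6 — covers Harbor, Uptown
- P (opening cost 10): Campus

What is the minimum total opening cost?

The greedy cost-per-new-zone heuristic would pick K, R, P, and X for 32, but a cheaper cover exists.
Choose X, R, and P: together they cover Harbor, Airport, Campus, Midtown, Uptown — every zone.
Total opening cost: 13 + 6 + 10 = 29.
No cover costs less than 29.

29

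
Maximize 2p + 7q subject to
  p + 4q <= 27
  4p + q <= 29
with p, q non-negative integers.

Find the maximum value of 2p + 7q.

48

Relaxing integrality, the LP optimum is 48.73 at (p,q) = (5.93, 5.27), which is not an integer point.
(p,q)=(3,6): 1·3+4·6=27≤27, 4·3+1·6=18≤29, objective 48.
(p,q)=(6,5): 1·6+4·5=26≤27, 4·6+1·5=29≤29, objective 47.
(p,q)=(2,6): 1·2+4·6=26≤27, 4·2+1·6=14≤29, objective 46.
No feasible integer point exceeds 48.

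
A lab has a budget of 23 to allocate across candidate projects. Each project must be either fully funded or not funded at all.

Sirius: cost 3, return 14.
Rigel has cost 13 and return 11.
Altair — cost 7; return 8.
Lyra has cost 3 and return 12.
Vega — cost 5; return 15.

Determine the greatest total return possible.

49

Allowing fractional choices, the relaxed optimum would be about 53.2, but projects are indivisible.
Sirius + Lyra + Vega: cost 3 + 3 + 5 = 11 ≤ 23, return 14 + 12 + 15 = 41.
Sirius + Altair + Lyra + Vega: cost 3 + 7 + 3 + 5 = 18 ≤ 23, return 14 + 8 + 12 + 15 = 49.
Best is Sirius, Altair, Lyra, and Vega with total return 49.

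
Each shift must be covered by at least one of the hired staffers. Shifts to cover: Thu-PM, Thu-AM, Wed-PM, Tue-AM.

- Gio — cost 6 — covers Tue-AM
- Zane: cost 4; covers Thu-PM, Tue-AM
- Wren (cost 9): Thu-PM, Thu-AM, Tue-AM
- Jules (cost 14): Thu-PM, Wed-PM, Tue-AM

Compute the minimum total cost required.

The greedy cost-per-new-shift heuristic would pick Zane, Wren, and Jules for 27, but a cheaper cover exists.
Choose Wren and Jules: together they cover Thu-PM, Thu-AM, Wed-PM, Tue-AM — every shift.
Total cost: 9 + 14 = 23.
No cover costs less than 23.

23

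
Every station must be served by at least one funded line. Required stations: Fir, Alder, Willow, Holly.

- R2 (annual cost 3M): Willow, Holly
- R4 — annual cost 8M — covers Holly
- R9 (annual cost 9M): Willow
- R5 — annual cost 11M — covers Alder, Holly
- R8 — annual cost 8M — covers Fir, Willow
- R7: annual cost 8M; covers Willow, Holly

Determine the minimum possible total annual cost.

The greedy cost-per-new-station heuristic would pick R2, R8, and R5 for 22, but a cheaper cover exists.
Choose R5 and R8: together they cover Fir, Alder, Willow, Holly — every station.
Total annual cost: 11 + 8 = 19.
No cover costs less than 19.

19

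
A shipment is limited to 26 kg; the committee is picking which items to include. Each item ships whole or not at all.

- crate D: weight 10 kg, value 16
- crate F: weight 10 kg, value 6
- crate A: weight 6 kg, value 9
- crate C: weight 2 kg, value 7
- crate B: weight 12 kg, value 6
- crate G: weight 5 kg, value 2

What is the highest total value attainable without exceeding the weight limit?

34

Allowing fractional choices, the relaxed optimum would be about 36.8, but items are indivisible.
crate D + crate A + crate C: weight 10 + 6 + 2 = 18 ≤ 26, value 16 + 9 + 7 = 32.
crate D + crate F + crate A: weight 10 + 10 + 6 = 26 ≤ 26, value 16 + 6 + 9 = 31.
crate D + crate A + crate C + crate G: weight 10 + 6 + 2 + 5 = 23 ≤ 26, value 16 + 9 + 7 + 2 = 34.
Best is crate D, crate A, crate C, and crate G with total value 34.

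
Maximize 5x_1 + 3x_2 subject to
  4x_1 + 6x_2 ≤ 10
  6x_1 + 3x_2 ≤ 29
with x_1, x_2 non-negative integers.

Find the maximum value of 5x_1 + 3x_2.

Relaxing integrality, the LP optimum is 12.50 at (x_1,x_2) = (2.5, 0), which is not an integer point.
(x_1,x_2)=(2,0): 4·2+6·0=8≤10, 6·2+3·0=12≤29, objective 10.
(x_1,x_2)=(1,1): 4·1+6·1=10≤10, 6·1+3·1=9≤29, objective 8.
(x_1,x_2)=(1,0): 4·1+6·0=4≤10, 6·1+3·0=6≤29, objective 5.
Maximum is 10 at (x_1,x_2)=(2,0).

10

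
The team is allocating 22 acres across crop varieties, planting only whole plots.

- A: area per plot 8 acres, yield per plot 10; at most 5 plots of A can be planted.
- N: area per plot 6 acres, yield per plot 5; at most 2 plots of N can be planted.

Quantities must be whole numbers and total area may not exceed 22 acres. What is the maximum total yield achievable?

25

Take 2×A and 1×N: area 22 ≤ 22, yield 2·10 + 1·5 = 25.
No other integer combination yields more.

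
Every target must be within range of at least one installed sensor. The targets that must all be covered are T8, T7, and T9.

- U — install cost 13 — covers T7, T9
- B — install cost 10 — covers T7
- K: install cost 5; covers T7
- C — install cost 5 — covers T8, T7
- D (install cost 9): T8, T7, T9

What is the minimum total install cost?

This is an integer covering problem.
D alone covers T8, T7, T9 — every target.
Total install cost: 9.

9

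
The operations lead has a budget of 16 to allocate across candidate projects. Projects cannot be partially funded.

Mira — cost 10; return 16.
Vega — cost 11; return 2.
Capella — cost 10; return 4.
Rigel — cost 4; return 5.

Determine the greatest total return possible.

Mira: cost 10 ≤ 16, return 16.
Mira + Rigel: cost 10 + 4 = 14 ≤ 16, return 16 + 5 = 21.
Best is Mira and Rigel with total return 21.

21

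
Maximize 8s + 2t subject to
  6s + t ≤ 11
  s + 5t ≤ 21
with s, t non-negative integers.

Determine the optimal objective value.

16

(s,t)=(1,4) is feasible, giving 16.
(s,t)=(1,3) is feasible, giving 14.
(s,t)=(1,2) is feasible, giving 12.
(s,t)=(0,4) is feasible, giving 8.
No feasible integer point exceeds 16.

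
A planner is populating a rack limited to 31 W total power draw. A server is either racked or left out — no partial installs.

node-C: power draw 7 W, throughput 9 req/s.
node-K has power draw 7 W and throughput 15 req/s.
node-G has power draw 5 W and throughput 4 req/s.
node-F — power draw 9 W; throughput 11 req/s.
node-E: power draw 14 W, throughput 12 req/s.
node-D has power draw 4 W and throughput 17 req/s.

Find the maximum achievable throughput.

Allowing fractional choices, the relaxed optimum would be about 55.4, but servers are indivisible.
node-K + node-G + node-E + node-D: power draw 7 + 5 + 14 + 4 = 30 ≤ 31, throughput 15 + 4 + 12 + 17 = 48.
node-C + node-K + node-F + node-D: power draw 7 + 7 + 9 + 4 = 27 ≤ 31, throughput 9 + 15 + 11 + 17 = 52.
Best is node-C, node-K, node-F, and node-D with total throughput 52.

52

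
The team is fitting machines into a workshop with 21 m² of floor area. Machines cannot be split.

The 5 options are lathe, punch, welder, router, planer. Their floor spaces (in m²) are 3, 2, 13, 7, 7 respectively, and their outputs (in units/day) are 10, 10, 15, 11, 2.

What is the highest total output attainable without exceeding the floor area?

This is a 0-1 knapsack instance.
Allowing fractional choices, the relaxed optimum would be about 41.4, but machines are indivisible.
lathe + punch + welder: floor space 3 + 2 + 13 = 18 ≤ 21, output 10 + 10 + 15 = 35.
lathe + punch + router + planer: floor space 3 + 2 + 7 + 7 = 19 ≤ 21, output 10 + 10 + 11 + 2 = 33.
lathe + punch + router: floor space 3 + 2 + 7 = 12 ≤ 21, output 10 + 10 + 11 = 31.
Best is lathe, punch, and welder with total output 35.

35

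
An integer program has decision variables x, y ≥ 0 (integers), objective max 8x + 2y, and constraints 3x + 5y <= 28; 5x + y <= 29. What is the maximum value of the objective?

(x,y)=(5,2): 3·5+5·2=25≤28, 5·5+1·2=27≤29, objective 44.
(x,y)=(5,1): 3·5+5·1=20≤28, 5·5+1·1=26≤29, objective 42.
(x,y)=(4,3): 3·4+5·3=27≤28, 5·4+1·3=23≤29, objective 38.
(x,y)=(4,2): 3·4+5·2=22≤28, 5·4+1·2=22≤29, objective 36.
No feasible integer point exceeds 44.

44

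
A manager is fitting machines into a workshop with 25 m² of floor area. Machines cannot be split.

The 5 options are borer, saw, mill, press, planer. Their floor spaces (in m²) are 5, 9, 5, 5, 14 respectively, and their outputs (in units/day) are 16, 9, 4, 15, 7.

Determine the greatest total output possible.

Treat it as a binary knapsack problem.
Allowing fractional choices, the relaxed optimum would be about 44.5, but machines are indivisible.
borer + press + planer: floor space 5 + 5 + 14 = 24 ≤ 25, output 16 + 15 + 7 = 38.
borer + saw + mill + press: floor space 5 + 9 + 5 + 5 = 24 ≤ 25, output 16 + 9 + 4 + 15 = 44.
borer + saw + press: floor space 5 + 9 + 5 = 19 ≤ 25, output 16 + 9 + 15 = 40.
Best is borer, saw, mill, and press with total output 44.

44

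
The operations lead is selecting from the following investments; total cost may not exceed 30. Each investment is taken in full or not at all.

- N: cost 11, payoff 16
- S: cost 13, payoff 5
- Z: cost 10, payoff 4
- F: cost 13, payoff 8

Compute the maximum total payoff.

24

N + S: cost 11 + 13 = 24 ≤ 30, payoff 16 + 5 = 21.
N + Z: cost 11 + 10 = 21 ≤ 30, payoff 16 + 4 = 20.
N + F: cost 11 + 13 = 24 ≤ 30, payoff 16 + 8 = 24.
Best is N and F with total payoff 24.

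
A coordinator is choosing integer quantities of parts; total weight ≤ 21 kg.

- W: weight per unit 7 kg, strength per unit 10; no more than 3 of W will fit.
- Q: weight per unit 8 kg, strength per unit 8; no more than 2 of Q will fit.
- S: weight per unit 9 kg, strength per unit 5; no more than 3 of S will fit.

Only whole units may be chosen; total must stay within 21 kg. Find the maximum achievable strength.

This is a bounded integer knapsack.
Take 3×W: weight 21 ≤ 21, strength 3·10 = 30.
W has the best ratio (10/7) and is taken to its limit of 3; remaining capacity is filled optimally with the others.

30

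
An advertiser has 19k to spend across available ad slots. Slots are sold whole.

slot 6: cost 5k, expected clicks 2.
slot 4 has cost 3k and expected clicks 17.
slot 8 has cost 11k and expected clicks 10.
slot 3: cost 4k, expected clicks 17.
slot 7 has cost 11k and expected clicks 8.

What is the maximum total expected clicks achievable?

44

Take slot 4, slot 8, and slot 3: cost 3 + 11 + 4 = 18 ≤ 19, expected clicks 17 + 10 + 17 = 44.
No other feasible combination does better.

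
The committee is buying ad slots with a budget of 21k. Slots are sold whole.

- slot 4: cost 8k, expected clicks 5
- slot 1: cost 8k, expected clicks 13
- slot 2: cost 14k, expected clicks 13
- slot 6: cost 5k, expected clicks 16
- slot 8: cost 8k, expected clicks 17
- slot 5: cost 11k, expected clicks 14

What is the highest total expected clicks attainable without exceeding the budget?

slot 4 + slot 6 + slot 8: cost 8 + 5 + 8 = 21 ≤ 21, expected clicks 5 + 16 + 17 = 38.
slot 1 + slot 6 + slot 8: cost 8 + 5 + 8 = 21 ≤ 21, expected clicks 13 + 16 + 17 = 46.
slot 4 + slot 1 + slot 6: cost 8 + 8 + 5 = 21 ≤ 21, expected clicks 5 + 13 + 16 = 34.
Best is slot 1, slot 6, and slot 8 with total expected clicks 46.

46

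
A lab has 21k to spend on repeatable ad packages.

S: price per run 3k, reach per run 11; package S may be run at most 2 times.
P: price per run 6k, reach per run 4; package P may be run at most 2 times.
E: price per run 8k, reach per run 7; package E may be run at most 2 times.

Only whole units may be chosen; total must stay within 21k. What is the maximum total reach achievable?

S has the best ratio (11/3); taking only S gives at most 2×11 = 22 (stopped by the supply cap of 2).
Mixing does better — 2×S, 1×P, and 1×E: price 20 ≤ 21, reach 2·11 + 1·4 + 1·7 = 33.

33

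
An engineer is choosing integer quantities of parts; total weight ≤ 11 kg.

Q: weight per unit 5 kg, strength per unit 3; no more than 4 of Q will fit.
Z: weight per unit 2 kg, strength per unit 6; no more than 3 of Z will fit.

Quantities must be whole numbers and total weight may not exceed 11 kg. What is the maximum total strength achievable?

21

Z has the best ratio (6/2); taking only Z gives at most 3×6 = 18 (stopped by the supply cap of 3).
Mixing does better — 1×Q and 3×Z: weight 11 ≤ 11, strength 1·3 + 3·6 = 21.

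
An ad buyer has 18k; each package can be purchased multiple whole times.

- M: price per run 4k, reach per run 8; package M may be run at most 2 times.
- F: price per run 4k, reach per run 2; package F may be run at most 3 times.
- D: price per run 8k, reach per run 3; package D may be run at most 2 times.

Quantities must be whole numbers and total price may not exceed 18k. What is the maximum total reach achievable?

20

Take 2×M and 2×F: price 16 ≤ 18, reach 2·8 + 2·2 = 20.
M has the best ratio (8/4) and is taken to its limit of 2; remaining capacity is filled optimally with the others.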